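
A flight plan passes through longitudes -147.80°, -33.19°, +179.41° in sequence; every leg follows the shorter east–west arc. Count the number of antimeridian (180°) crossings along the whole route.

Leg 1: -147.80° → -33.19°, shortest Δλ = 114.61° (east) — does not cross 180°.
Leg 2: -33.19° → +179.41°, shortest Δλ = -147.4° (west) — crosses 180°.
Total crossings: 1.

1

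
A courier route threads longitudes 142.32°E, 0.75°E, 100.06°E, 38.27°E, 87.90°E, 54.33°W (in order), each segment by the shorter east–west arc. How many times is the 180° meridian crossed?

0

Leg 1: +142.32° → +0.75°, shortest Δλ = -141.57° (west) — does not cross 180°.
Leg 2: +0.75° → +100.06°, shortest Δλ = 99.31° (east) — does not cross 180°.
Leg 3: +100.06° → +38.27°, shortest Δλ = -61.79° (west) — does not cross 180°.
Leg 4: +38.27° → +87.90°, shortest Δλ = 49.63° (east) — does not cross 180°.
Leg 5: +87.90° → -54.33°, shortest Δλ = -142.23° (west) — does not cross 180°.
Total crossings: 0.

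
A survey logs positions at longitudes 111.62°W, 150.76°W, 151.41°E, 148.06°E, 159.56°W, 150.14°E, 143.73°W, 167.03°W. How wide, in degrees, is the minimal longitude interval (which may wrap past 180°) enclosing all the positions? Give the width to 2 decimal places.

Sort the longitudes: -167.03°, -159.56°, -150.76°, -143.73°, -111.62°, +148.06°, +150.14°, +151.41°.
Eastward gaps between consecutive values (wrapping around): 7.47°, 8.80°, 7.03°, 32.11°, 259.68°, 2.08°, 1.27°, 41.56°.
Largest gap = 259.68° ⇒ minimal covering band is its complement: 360° − 259.68° = 100.32°.
Band runs from +148.06° eastward to -111.62°, crossing the antimeridian.

100.32°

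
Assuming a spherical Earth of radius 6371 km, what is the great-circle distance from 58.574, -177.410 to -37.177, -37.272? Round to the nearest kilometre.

Δλ = -37.272 − -177.410 = 140.138°.
Δφ = -37.177 − 58.574 = -95.751°.
a = sin²(Δφ/2) + cos φ₁ · cos φ₂ · sin²(Δλ/2) = 0.917262.
c = 2·atan2(√a, √(1−a)) = 2.55806 rad → d = 6371·c ≈ 16297.43 km.

16297 km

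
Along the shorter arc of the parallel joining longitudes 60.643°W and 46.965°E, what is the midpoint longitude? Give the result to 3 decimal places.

Signed shortest Δλ from -60.643° to +46.965° is +107.608°.
Midpoint longitude = -60.643° + (+107.608°)/2 = -60.643° + 53.804° = -6.839°.

6.839°W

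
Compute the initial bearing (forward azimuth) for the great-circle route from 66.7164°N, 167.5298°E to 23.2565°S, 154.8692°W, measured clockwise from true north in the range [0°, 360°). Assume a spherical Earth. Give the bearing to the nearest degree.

Δλ = -154.8692 − 167.5298 = -322.3990°; wrapped into (−180°, 180°]: 37.6010°.
θ = atan2( sin Δλ · cos φ₂ , cos φ₁ · sin φ₂ − sin φ₁ · cos φ₂ · cos Δλ )
  = atan2(0.56058, -0.82470) = 145.794° → normalised to [0°, 360°): 145.794°.

146°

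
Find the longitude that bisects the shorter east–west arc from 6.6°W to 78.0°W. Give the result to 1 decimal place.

Signed shortest Δλ from -6.6° to -78.0° is -71.4°.
Midpoint longitude = -6.6° + (-71.4°)/2 = -6.6° − 35.7° = -42.3°.

42.3°W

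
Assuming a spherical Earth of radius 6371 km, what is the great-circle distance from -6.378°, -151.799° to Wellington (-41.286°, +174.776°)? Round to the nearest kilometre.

5098 km

Δλ = 174.776 − -151.799 = 326.575°; wrapped into (−180°, 180°]: -33.425°.
Δφ = -41.286 − -6.378 = -34.908°.
a = sin²(Δφ/2) + cos φ₁ · cos φ₂ · sin²(Δλ/2) = 0.151719.
c = 2·atan2(√a, √(1−a)) = 0.80020 rad → d = 6371·c ≈ 5098.09 km.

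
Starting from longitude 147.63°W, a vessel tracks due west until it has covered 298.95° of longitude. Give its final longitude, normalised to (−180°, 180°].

Start at -147.63°; shift −298.95° → -446.58°.
-446.58° lies outside (−180°, 180°]; add 360° → -86.58°.

86.58°W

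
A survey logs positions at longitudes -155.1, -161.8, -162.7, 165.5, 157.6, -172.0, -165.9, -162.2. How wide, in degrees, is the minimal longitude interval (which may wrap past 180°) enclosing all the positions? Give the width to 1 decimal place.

Sort the longitudes: -172.0°, -165.9°, -162.7°, -162.2°, -161.8°, -155.1°, +157.6°, +165.5°.
Eastward gaps between consecutive values (wrapping around): 6.1°, 3.2°, 0.5°, 0.4°, 6.7°, 312.7°, 7.9°, 22.5°.
Largest gap = 312.7° ⇒ minimal covering band is its complement: 360° − 312.7° = 47.3°.
Band runs from +157.6° eastward to -155.1°, crossing the antimeridian.

47.3°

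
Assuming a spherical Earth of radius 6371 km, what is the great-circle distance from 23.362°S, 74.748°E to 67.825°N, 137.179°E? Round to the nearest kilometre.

11335 km

Δλ = 137.179 − 74.748 = 62.431°.
Δφ = 67.825 − -23.362 = 91.187°.
a = sin²(Δφ/2) + cos φ₁ · cos φ₂ · sin²(Δλ/2) = 0.603423.
c = 2·atan2(√a, √(1−a)) = 1.77915 rad → d = 6371·c ≈ 11334.94 km.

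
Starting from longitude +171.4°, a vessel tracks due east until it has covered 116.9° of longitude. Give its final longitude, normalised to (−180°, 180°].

Start at +171.4°; shift +116.9° → +288.3°.
+288.3° lies outside (−180°, 180°]; subtract 360° → -71.7°.

-71.7°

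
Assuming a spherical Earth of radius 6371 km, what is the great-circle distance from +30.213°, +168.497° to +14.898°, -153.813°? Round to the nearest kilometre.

4202 km

Δλ = -153.813 − 168.497 = -322.310°; wrapped into (−180°, 180°]: 37.690°.
Δφ = 14.898 − 30.213 = -15.315°.
a = sin²(Δφ/2) + cos φ₁ · cos φ₂ · sin²(Δλ/2) = 0.104887.
c = 2·atan2(√a, √(1−a)) = 0.65962 rad → d = 6371·c ≈ 4202.43 km.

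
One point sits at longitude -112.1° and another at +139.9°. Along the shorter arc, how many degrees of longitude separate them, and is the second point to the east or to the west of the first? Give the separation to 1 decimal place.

Raw difference: 139.9 − -112.1 = 252.0°.
Normalise into (−180°, 180°]: 252.0° − 360° = -108.0°.
Negative ⇒ the second point lies to the west; separation 108.0°.

108.0° west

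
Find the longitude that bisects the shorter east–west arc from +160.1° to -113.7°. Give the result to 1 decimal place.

Signed shortest Δλ from +160.1° to -113.7° is +86.2°.
Midpoint longitude = +160.1° + (+86.2°)/2 = +160.1° + 43.1° = +203.2°.
Normalise into (−180°, 180°]: -156.8°.
(The naïve average (+160.1 + -113.7)/2 = 23.2° is on the wrong side of the globe.)

-156.8°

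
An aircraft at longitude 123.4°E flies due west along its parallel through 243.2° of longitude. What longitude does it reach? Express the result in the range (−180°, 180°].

119.8°W

Start at +123.4°; shift −243.2° → -119.8°.
-119.8° already lies in (−180°, 180°].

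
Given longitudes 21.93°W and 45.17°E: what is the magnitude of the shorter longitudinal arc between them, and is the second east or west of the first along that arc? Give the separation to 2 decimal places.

67.10° east

Raw difference: 45.17 − -21.93 = 67.1°.
Normalise into (−180°, 180°]: 67.1° stays 67.1°.
Positive ⇒ the second point lies to the east; separation 67.10°.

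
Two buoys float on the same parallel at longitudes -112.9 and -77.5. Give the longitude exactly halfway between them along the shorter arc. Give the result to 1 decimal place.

-95.2°

Signed shortest Δλ from -112.9° to -77.5° is +35.4°.
Midpoint longitude = -112.9° + (+35.4°)/2 = -112.9° + 17.7° = -95.2°.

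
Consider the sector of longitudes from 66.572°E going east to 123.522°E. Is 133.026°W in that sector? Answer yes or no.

Band width going east from +66.572° to +123.522°: ((123.522 − 66.572) mod 360) = 56.950°.
Offset of -133.026° east of the west edge: ((-133.026 − 66.572) mod 360) = 160.402°.
160.402° > 56.950° ⇒ outside.

No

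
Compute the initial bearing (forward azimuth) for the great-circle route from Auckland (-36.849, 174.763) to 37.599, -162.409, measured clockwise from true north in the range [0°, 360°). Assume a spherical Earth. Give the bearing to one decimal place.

18.4°

Δλ = -162.409 − 174.763 = -337.172°; wrapped into (−180°, 180°]: 22.828°.
θ = atan2( sin Δλ · cos φ₂ , cos φ₁ · sin φ₂ − sin φ₁ · cos φ₂ · cos Δλ )
  = atan2(0.30739, 0.92617) = 18.360° → normalised to [0°, 360°): 18.360°.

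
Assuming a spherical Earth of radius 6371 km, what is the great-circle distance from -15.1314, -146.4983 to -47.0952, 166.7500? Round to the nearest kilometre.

5571 km

Δλ = 166.7500 − -146.4983 = 313.2483°; wrapped into (−180°, 180°]: -46.7517°.
Δφ = -47.0952 − -15.1314 = -31.9638°.
a = sin²(Δφ/2) + cos φ₁ · cos φ₂ · sin²(Δλ/2) = 0.179261.
c = 2·atan2(√a, √(1−a)) = 0.87437 rad → d = 6371·c ≈ 5570.64 km.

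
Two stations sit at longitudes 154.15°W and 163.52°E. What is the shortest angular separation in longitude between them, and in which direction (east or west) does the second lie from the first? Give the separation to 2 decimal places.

Raw difference: 163.52 − -154.15 = 317.67°.
Normalise into (−180°, 180°]: 317.67° − 360° = -42.33°.
Negative ⇒ the second point lies to the west; separation 42.33°.

42.33° west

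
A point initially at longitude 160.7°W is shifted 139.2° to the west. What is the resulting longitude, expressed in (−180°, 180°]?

Start at -160.7°; shift −139.2° → -299.9°.
-299.9° lies outside (−180°, 180°]; add 360° → +60.1°.

60.1°E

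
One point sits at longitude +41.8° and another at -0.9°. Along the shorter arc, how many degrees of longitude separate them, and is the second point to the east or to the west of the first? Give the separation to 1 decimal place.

Raw difference: -0.9 − 41.8 = -42.7°.
Normalise into (−180°, 180°]: -42.7° stays -42.7°.
Negative ⇒ the second point lies to the west; separation 42.7°.

42.7° west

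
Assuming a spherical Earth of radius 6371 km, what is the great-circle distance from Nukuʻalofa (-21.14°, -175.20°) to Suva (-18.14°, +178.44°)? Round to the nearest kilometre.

Δλ = 178.44 − -175.20 = 353.64°; wrapped into (−180°, 180°]: -6.36°.
Δφ = -18.14 − -21.14 = 3.00°.
a = sin²(Δφ/2) + cos φ₁ · cos φ₂ · sin²(Δλ/2) = 0.003413.
c = 2·atan2(√a, √(1−a)) = 0.11690 rad → d = 6371·c ≈ 744.79 km.

745 km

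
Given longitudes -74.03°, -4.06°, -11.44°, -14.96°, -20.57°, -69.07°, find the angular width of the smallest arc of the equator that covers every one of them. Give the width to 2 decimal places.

Sort the longitudes: -74.03°, -69.07°, -20.57°, -14.96°, -11.44°, -4.06°.
Eastward gaps between consecutive values (wrapping around): 4.96°, 48.50°, 5.61°, 3.52°, 7.38°, 290.03°.
Largest gap = 290.03° ⇒ minimal covering band is its complement: 360° − 290.03° = 69.97°.
Band runs from -74.03° eastward to -4.06°.

69.97°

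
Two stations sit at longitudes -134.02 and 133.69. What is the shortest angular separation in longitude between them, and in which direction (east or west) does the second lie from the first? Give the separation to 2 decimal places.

Raw difference: 133.69 − -134.02 = 267.71°.
Normalise into (−180°, 180°]: 267.71° − 360° = -92.29°.
Negative ⇒ the second point lies to the west; separation 92.29°.

92.29° west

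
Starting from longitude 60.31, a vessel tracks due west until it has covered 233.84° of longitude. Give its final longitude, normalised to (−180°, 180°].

Start at +60.31°; shift −233.84° → -173.53°.
-173.53° already lies in (−180°, 180°].

-173.53°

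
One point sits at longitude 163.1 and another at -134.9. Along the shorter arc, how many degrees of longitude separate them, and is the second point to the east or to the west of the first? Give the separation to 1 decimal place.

Raw difference: -134.9 − 163.1 = -298.0°.
Normalise into (−180°, 180°]: -298.0° + 360° = 62.0°.
Positive ⇒ the second point lies to the east; separation 62.0°.

62.0° east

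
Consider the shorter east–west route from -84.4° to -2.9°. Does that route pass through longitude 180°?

Signed shortest Δλ = ((-2.9 − -84.4 + 180) mod 360) − 180 = 81.5°.
Going east by 81.5° from -84.4° reaches -2.9° without touching 180°.

No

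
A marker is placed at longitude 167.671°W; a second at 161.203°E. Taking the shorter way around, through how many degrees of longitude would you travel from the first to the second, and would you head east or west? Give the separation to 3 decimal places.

Raw difference: 161.203 − -167.671 = 328.874°.
Normalise into (−180°, 180°]: 328.874° − 360° = -31.126°.
Negative ⇒ the second point lies to the west; separation 31.126°.

31.126° west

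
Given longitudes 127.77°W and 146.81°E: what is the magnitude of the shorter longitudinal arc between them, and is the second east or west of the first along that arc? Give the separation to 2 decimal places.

Raw difference: 146.81 − -127.77 = 274.58°.
Normalise into (−180°, 180°]: 274.58° − 360° = -85.42°.
Negative ⇒ the second point lies to the west; separation 85.42°.

85.42° west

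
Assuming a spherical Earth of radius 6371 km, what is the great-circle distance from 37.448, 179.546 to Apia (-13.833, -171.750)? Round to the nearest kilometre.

5774 km

Δλ = -171.750 − 179.546 = -351.296°; wrapped into (−180°, 180°]: 8.704°.
Δφ = -13.833 − 37.448 = -51.281°.
a = sin²(Δφ/2) + cos φ₁ · cos φ₂ · sin²(Δλ/2) = 0.191688.
c = 2·atan2(√a, √(1−a)) = 0.90635 rad → d = 6371·c ≈ 5774.35 km.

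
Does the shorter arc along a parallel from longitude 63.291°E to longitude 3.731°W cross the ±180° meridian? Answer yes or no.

No

Signed shortest Δλ = ((-3.731 − 63.291 + 180) mod 360) − 180 = -67.022°.
Going west by 67.022° from +63.291° reaches -3.731° without touching 180°.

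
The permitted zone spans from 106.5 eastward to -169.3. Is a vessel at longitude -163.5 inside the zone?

No

Band width going east from +106.5° to -169.3°: ((-169.3 − 106.5) mod 360) = 84.2°.
Offset of -163.5° east of the west edge: ((-163.5 − 106.5) mod 360) = 90.0°.
90.0° > 84.2° ⇒ outside.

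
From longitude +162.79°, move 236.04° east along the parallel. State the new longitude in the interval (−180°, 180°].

Start at +162.79°; shift +236.04° → +398.83°.
+398.83° lies outside (−180°, 180°]; subtract 360° → +38.83°.

+38.83°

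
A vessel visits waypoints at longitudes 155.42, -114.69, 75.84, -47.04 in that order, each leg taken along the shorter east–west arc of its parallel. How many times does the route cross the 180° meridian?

Leg 1: +155.42° → -114.69°, shortest Δλ = 89.89° (east) — crosses 180°.
Leg 2: -114.69° → +75.84°, shortest Δλ = -169.47° (west) — crosses 180°.
Leg 3: +75.84° → -47.04°, shortest Δλ = -122.88° (west) — does not cross 180°.
Total crossings: 2.

2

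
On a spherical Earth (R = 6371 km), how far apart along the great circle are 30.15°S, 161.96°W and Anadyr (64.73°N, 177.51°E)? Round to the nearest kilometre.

Δλ = 177.51 − -161.96 = 339.47°; wrapped into (−180°, 180°]: -20.53°.
Δφ = 64.73 − -30.15 = 94.88°.
a = sin²(Δφ/2) + cos φ₁ · cos φ₂ · sin²(Δλ/2) = 0.554257.
c = 2·atan2(√a, √(1−a)) = 1.67952 rad → d = 6371·c ≈ 10700.25 km.

10700 km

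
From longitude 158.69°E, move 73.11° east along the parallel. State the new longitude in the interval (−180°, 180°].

Start at +158.69°; shift +73.11° → +231.80°.
+231.80° lies outside (−180°, 180°]; subtract 360° → -128.20°.

128.20°W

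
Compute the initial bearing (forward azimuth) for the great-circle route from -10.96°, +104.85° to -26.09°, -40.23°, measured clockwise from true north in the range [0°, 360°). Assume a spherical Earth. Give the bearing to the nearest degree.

222°

Δλ = -40.23 − 104.85 = -145.08°.
θ = atan2( sin Δλ · cos φ₂ , cos φ₁ · sin φ₂ − sin φ₁ · cos φ₂ · cos Δλ )
  = atan2(-0.51410, -0.57177) = -138.040° → normalised to [0°, 360°): 221.960°.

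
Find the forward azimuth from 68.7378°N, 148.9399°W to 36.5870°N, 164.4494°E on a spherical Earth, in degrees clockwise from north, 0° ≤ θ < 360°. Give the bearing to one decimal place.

Δλ = 164.4494 − -148.9399 = 313.3893°; wrapped into (−180°, 180°]: -46.6107°.
θ = atan2( sin Δλ · cos φ₂ , cos φ₁ · sin φ₂ − sin φ₁ · cos φ₂ · cos Δλ )
  = atan2(-0.58351, -0.29790) = -117.046° → normalised to [0°, 360°): 242.954°.

243.0°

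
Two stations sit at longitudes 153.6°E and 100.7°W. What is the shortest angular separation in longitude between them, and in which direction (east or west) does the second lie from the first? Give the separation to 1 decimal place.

105.7° east

Raw difference: -100.7 − 153.6 = -254.3°.
Normalise into (−180°, 180°]: -254.3° + 360° = 105.7°.
Positive ⇒ the second point lies to the east; separation 105.7°.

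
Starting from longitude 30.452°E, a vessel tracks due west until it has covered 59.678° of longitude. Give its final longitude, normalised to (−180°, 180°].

Start at +30.452°; shift −59.678° → -29.226°.
-29.226° already lies in (−180°, 180°].

29.226°W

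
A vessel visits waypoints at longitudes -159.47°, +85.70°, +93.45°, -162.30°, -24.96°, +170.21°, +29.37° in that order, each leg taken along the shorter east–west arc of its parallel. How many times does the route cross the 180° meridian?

Leg 1: -159.47° → +85.70°, shortest Δλ = -114.83° (west) — crosses 180°.
Leg 2: +85.70° → +93.45°, shortest Δλ = 7.75° (east) — does not cross 180°.
Leg 3: +93.45° → -162.30°, shortest Δλ = 104.25° (east) — crosses 180°.
Leg 4: -162.30° → -24.96°, shortest Δλ = 137.34° (east) — does not cross 180°.
Leg 5: -24.96° → +170.21°, shortest Δλ = -164.83° (west) — crosses 180°.
Leg 6: +170.21° → +29.37°, shortest Δλ = -140.84° (west) — does not cross 180°.
Total crossings: 3.

3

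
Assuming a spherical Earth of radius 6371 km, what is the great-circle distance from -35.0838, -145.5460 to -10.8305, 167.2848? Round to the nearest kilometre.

Δλ = 167.2848 − -145.5460 = 312.8308°; wrapped into (−180°, 180°]: -47.1692°.
Δφ = -10.8305 − -35.0838 = 24.2533°.
a = sin²(Δφ/2) + cos φ₁ · cos φ₂ · sin²(Δλ/2) = 0.172795.
c = 2·atan2(√a, √(1−a)) = 0.85739 rad → d = 6371·c ≈ 5462.45 km.

5462 km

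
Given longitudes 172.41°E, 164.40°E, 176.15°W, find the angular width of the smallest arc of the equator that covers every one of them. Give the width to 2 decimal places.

Sort the longitudes: -176.15°, +164.40°, +172.41°.
Eastward gaps between consecutive values (wrapping around): 340.55°, 8.01°, 11.44°.
Largest gap = 340.55° ⇒ minimal covering band is its complement: 360° − 340.55° = 19.45°.
Band runs from +164.40° eastward to -176.15°, crossing the antimeridian.

19.45°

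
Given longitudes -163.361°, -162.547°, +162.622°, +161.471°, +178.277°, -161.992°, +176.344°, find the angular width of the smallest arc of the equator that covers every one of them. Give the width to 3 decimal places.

Sort the longitudes: -163.361°, -162.547°, -161.992°, +161.471°, +162.622°, +176.344°, +178.277°.
Eastward gaps between consecutive values (wrapping around): 0.814°, 0.555°, 323.463°, 1.151°, 13.722°, 1.933°, 18.362°.
Largest gap = 323.463° ⇒ minimal covering band is its complement: 360° − 323.463° = 36.537°.
Band runs from +161.471° eastward to -161.992°, crossing the antimeridian.

36.537°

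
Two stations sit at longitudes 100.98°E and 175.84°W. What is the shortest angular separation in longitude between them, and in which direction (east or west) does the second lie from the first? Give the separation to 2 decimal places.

83.18° east

Raw difference: -175.84 − 100.98 = -276.82°.
Normalise into (−180°, 180°]: -276.82° + 360° = 83.18°.
Positive ⇒ the second point lies to the east; separation 83.18°.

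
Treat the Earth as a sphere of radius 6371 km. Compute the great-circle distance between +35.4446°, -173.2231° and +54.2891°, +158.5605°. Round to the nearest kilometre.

Δλ = 158.5605 − -173.2231 = 331.7836°; wrapped into (−180°, 180°]: -28.2164°.
Δφ = 54.2891 − 35.4446 = 18.8445°.
a = sin²(Δφ/2) + cos φ₁ · cos φ₂ · sin²(Δλ/2) = 0.055054.
c = 2·atan2(√a, √(1−a)) = 0.47369 rad → d = 6371·c ≈ 3017.87 km.

3018 km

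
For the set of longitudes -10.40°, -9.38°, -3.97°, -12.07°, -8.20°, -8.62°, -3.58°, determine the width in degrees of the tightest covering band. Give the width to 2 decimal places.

8.49°

Sort the longitudes: -12.07°, -10.40°, -9.38°, -8.62°, -8.20°, -3.97°, -3.58°.
Eastward gaps between consecutive values (wrapping around): 1.67°, 1.02°, 0.76°, 0.42°, 4.23°, 0.39°, 351.51°.
Largest gap = 351.51° ⇒ minimal covering band is its complement: 360° − 351.51° = 8.49°.
Band runs from -12.07° eastward to -3.58°.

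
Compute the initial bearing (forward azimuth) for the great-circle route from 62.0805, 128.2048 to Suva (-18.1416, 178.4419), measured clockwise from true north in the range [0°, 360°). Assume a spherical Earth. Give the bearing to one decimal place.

Δλ = 178.4419 − 128.2048 = 50.2371°.
θ = atan2( sin Δλ · cos φ₂ , cos φ₁ · sin φ₂ − sin φ₁ · cos φ₂ · cos Δλ )
  = atan2(0.73049, -0.68286) = 133.070° → normalised to [0°, 360°): 133.070°.

133.1°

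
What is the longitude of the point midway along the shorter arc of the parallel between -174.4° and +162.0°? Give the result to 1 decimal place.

Signed shortest Δλ from -174.4° to +162.0° is -23.6°.
Midpoint longitude = -174.4° + (-23.6°)/2 = -174.4° − 11.8° = -186.2°.
Normalise into (−180°, 180°]: +173.8°.
(The naïve average (-174.4 + +162.0)/2 = -6.2° is on the wrong side of the globe.)

+173.8°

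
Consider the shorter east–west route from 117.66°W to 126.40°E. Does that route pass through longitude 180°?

Yes

Naïve |126.40 − -117.66| = 244.06° > 180°, so the shorter arc goes the other way round — across 180°.
Signed shortest Δλ = ((126.40 − -117.66 + 180) mod 360) − 180 = -115.94°.
Going west by 115.94° from -117.66° passes through 180° before reaching +126.40°.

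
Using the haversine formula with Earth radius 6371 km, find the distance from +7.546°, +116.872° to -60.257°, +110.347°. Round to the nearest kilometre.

Δλ = 110.347 − 116.872 = -6.525°.
Δφ = -60.257 − 7.546 = -67.803°.
a = sin²(Δφ/2) + cos φ₁ · cos φ₂ · sin²(Δλ/2) = 0.312697.
c = 2·atan2(√a, √(1−a)) = 1.18682 rad → d = 6371·c ≈ 7561.26 km.

7561 km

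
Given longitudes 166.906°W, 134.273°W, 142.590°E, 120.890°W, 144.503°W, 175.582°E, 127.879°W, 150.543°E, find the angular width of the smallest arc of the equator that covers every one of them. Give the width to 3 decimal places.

96.520°

Sort the longitudes: -166.906°, -144.503°, -134.273°, -127.879°, -120.890°, +142.590°, +150.543°, +175.582°.
Eastward gaps between consecutive values (wrapping around): 22.403°, 10.230°, 6.394°, 6.989°, 263.480°, 7.953°, 25.039°, 17.512°.
Largest gap = 263.480° ⇒ minimal covering band is its complement: 360° − 263.480° = 96.520°.
Band runs from +142.590° eastward to -120.890°, crossing the antimeridian.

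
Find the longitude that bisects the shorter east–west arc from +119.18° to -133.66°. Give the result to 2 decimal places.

+172.76°

Signed shortest Δλ from +119.18° to -133.66° is +107.16°.
Midpoint longitude = +119.18° + (+107.16°)/2 = +119.18° + 53.58° = +172.76°.
(The naïve average (+119.18 + -133.66)/2 = -7.24° is on the wrong side of the globe.)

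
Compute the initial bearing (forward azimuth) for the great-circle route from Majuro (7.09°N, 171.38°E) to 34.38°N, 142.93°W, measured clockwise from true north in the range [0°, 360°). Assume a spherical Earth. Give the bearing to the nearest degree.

Δλ = -142.93 − 171.38 = -314.31°; wrapped into (−180°, 180°]: 45.69°.
θ = atan2( sin Δλ · cos φ₂ , cos φ₁ · sin φ₂ − sin φ₁ · cos φ₂ · cos Δλ )
  = atan2(0.59057, 0.48920) = 50.363° → normalised to [0°, 360°): 50.363°.

50°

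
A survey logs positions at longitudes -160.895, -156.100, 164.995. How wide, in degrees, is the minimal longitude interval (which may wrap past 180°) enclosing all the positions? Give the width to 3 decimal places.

Sort the longitudes: -160.895°, -156.100°, +164.995°.
Eastward gaps between consecutive values (wrapping around): 4.795°, 321.095°, 34.110°.
Largest gap = 321.095° ⇒ minimal covering band is its complement: 360° − 321.095° = 38.905°.
Band runs from +164.995° eastward to -156.100°, crossing the antimeridian.

38.905°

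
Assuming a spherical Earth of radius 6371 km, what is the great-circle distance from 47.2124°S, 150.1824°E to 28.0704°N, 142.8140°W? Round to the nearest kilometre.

10717 km

Δλ = -142.8140 − 150.1824 = -292.9964°; wrapped into (−180°, 180°]: 67.0036°.
Δφ = 28.0704 − -47.2124 = 75.2828°.
a = sin²(Δφ/2) + cos φ₁ · cos φ₂ · sin²(Δλ/2) = 0.555585.
c = 2·atan2(√a, √(1−a)) = 1.68220 rad → d = 6371·c ≈ 10717.27 km.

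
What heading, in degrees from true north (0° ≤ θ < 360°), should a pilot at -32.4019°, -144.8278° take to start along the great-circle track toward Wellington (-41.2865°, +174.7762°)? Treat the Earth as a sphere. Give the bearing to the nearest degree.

243°

Δλ = 174.7762 − -144.8278 = 319.6040°; wrapped into (−180°, 180°]: -40.3960°.
θ = atan2( sin Δλ · cos φ₂ , cos φ₁ · sin φ₂ − sin φ₁ · cos φ₂ · cos Δλ )
  = atan2(-0.48697, -0.25044) = -117.216° → normalised to [0°, 360°): 242.784°.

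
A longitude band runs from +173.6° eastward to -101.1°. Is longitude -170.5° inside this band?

Band width going east from +173.6° to -101.1°: ((-101.1 − 173.6) mod 360) = 85.3°.
Offset of -170.5° east of the west edge: ((-170.5 − 173.6) mod 360) = 15.9°.
15.9° ≤ 85.3° ⇒ inside.

Yes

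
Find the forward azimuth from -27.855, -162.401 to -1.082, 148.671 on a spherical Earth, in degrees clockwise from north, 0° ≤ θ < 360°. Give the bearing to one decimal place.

Δλ = 148.671 − -162.401 = 311.072°; wrapped into (−180°, 180°]: -48.928°.
θ = atan2( sin Δλ · cos φ₂ , cos φ₁ · sin φ₂ − sin φ₁ · cos φ₂ · cos Δλ )
  = atan2(-0.75375, 0.29023) = -68.941° → normalised to [0°, 360°): 291.059°.

291.1°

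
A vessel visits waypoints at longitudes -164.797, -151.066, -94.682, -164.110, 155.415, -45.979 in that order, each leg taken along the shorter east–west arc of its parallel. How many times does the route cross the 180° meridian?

2

Leg 1: -164.797° → -151.066°, shortest Δλ = 13.731° (east) — does not cross 180°.
Leg 2: -151.066° → -94.682°, shortest Δλ = 56.384° (east) — does not cross 180°.
Leg 3: -94.682° → -164.110°, shortest Δλ = -69.428° (west) — does not cross 180°.
Leg 4: -164.110° → +155.415°, shortest Δλ = -40.475° (west) — crosses 180°.
Leg 5: +155.415° → -45.979°, shortest Δλ = 158.606° (east) — crosses 180°.
Total crossings: 2.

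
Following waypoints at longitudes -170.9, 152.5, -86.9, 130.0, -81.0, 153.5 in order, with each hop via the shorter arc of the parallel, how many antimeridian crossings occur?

5

Leg 1: -170.9° → +152.5°, shortest Δλ = -36.6° (west) — crosses 180°.
Leg 2: +152.5° → -86.9°, shortest Δλ = 120.6° (east) — crosses 180°.
Leg 3: -86.9° → +130.0°, shortest Δλ = -143.1° (west) — crosses 180°.
Leg 4: +130.0° → -81.0°, shortest Δλ = 149.0° (east) — crosses 180°.
Leg 5: -81.0° → +153.5°, shortest Δλ = -125.5° (west) — crosses 180°.
Total crossings: 5.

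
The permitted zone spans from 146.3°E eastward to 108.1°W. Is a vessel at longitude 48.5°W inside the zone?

Band width going east from +146.3° to -108.1°: ((-108.1 − 146.3) mod 360) = 105.6°.
Offset of -48.5° east of the west edge: ((-48.5 − 146.3) mod 360) = 165.2°.
165.2° > 105.6° ⇒ outside.

No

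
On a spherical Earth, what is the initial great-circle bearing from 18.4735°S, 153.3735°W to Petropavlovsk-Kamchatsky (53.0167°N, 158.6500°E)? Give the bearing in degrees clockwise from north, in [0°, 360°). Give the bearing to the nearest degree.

Δλ = 158.6500 − -153.3735 = 312.0235°; wrapped into (−180°, 180°]: -47.9765°.
θ = atan2( sin Δλ · cos φ₂ , cos φ₁ · sin φ₂ − sin φ₁ · cos φ₂ · cos Δλ )
  = atan2(-0.44690, 0.88526) = -26.786° → normalised to [0°, 360°): 333.214°.

333°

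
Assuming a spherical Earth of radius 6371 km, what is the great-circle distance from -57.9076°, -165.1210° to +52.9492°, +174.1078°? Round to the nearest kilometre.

Δλ = 174.1078 − -165.1210 = 339.2288°; wrapped into (−180°, 180°]: -20.7712°.
Δφ = 52.9492 − -57.9076 = 110.8568°.
a = sin²(Δφ/2) + cos φ₁ · cos φ₂ · sin²(Δλ/2) = 0.688420.
c = 2·atan2(√a, √(1−a)) = 1.95718 rad → d = 6371·c ≈ 12469.18 km.

12469 km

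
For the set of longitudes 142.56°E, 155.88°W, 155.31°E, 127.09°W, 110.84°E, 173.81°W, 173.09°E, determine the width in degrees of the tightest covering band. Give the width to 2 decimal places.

Sort the longitudes: -173.81°, -155.88°, -127.09°, +110.84°, +142.56°, +155.31°, +173.09°.
Eastward gaps between consecutive values (wrapping around): 17.93°, 28.79°, 237.93°, 31.72°, 12.75°, 17.78°, 13.10°.
Largest gap = 237.93° ⇒ minimal covering band is its complement: 360° − 237.93° = 122.07°.
Band runs from +110.84° eastward to -127.09°, crossing the antimeridian.

122.07°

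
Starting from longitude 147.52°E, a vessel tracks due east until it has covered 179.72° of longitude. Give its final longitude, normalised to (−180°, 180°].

32.76°W

Start at +147.52°; shift +179.72° → +327.24°.
+327.24° lies outside (−180°, 180°]; subtract 360° → -32.76°.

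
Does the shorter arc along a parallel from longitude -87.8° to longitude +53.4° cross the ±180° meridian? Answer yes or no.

Signed shortest Δλ = ((53.4 − -87.8 + 180) mod 360) − 180 = 141.2°.
Going east by 141.2° from -87.8° reaches +53.4° without touching 180°.

No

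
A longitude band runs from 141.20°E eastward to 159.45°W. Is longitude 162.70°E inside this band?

Yes

Band width going east from +141.20° to -159.45°: ((-159.45 − 141.20) mod 360) = 59.35°.
Offset of +162.70° east of the west edge: ((162.70 − 141.20) mod 360) = 21.50°.
21.50° ≤ 59.35° ⇒ inside.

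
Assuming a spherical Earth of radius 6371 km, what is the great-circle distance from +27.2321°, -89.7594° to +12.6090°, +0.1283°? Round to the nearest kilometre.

9359 km

Δλ = 0.1283 − -89.7594 = 89.8877°.
Δφ = 12.6090 − 27.2321 = -14.6231°.
a = sin²(Δφ/2) + cos φ₁ · cos φ₂ · sin²(Δλ/2) = 0.449204.
c = 2·atan2(√a, √(1−a)) = 1.46903 rad → d = 6371·c ≈ 9359.18 km.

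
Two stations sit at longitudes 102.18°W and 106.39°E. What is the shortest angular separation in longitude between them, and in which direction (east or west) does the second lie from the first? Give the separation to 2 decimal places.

Raw difference: 106.39 − -102.18 = 208.57°.
Normalise into (−180°, 180°]: 208.57° − 360° = -151.43°.
Negative ⇒ the second point lies to the west; separation 151.43°.

151.43° west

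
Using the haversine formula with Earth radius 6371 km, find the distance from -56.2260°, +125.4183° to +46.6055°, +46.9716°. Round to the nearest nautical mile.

7315 nmi

Δλ = 46.9716 − 125.4183 = -78.4467°.
Δφ = 46.6055 − -56.2260 = 102.8315°.
a = sin²(Δφ/2) + cos φ₁ · cos φ₂ · sin²(Δλ/2) = 0.763759.
c = 2·atan2(√a, √(1−a)) = 2.12647 rad → d = 6371·c ≈ 13547.76 km ≈ 7315.21 nmi.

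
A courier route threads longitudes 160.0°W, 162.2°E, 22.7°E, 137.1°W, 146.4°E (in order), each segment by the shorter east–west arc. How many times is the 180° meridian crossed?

Leg 1: -160.0° → +162.2°, shortest Δλ = -37.8° (west) — crosses 180°.
Leg 2: +162.2° → +22.7°, shortest Δλ = -139.5° (west) — does not cross 180°.
Leg 3: +22.7° → -137.1°, shortest Δλ = -159.8° (west) — does not cross 180°.
Leg 4: -137.1° → +146.4°, shortest Δλ = -76.5° (west) — crosses 180°.
Total crossings: 2.

2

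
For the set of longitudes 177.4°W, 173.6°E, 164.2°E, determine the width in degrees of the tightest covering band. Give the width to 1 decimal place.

Sort the longitudes: -177.4°, +164.2°, +173.6°.
Eastward gaps between consecutive values (wrapping around): 341.6°, 9.4°, 9.0°.
Largest gap = 341.6° ⇒ minimal covering band is its complement: 360° − 341.6° = 18.4°.
Band runs from +164.2° eastward to -177.4°, crossing the antimeridian.

18.4°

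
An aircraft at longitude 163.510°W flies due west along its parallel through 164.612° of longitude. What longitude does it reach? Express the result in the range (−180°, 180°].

31.878°E

Start at -163.510°; shift −164.612° → -328.122°.
-328.122° lies outside (−180°, 180°]; add 360° → +31.878°.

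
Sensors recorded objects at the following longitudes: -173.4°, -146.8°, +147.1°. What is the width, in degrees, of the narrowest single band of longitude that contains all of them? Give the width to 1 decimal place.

66.1°

Sort the longitudes: -173.4°, -146.8°, +147.1°.
Eastward gaps between consecutive values (wrapping around): 26.6°, 293.9°, 39.5°.
Largest gap = 293.9° ⇒ minimal covering band is its complement: 360° − 293.9° = 66.1°.
Band runs from +147.1° eastward to -146.8°, crossing the antimeridian.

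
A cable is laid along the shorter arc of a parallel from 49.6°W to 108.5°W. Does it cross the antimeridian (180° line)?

No

Signed shortest Δλ = ((-108.5 − -49.6 + 180) mod 360) − 180 = -58.9°.
Going west by 58.9° from -49.6° reaches -108.5° without touching 180°.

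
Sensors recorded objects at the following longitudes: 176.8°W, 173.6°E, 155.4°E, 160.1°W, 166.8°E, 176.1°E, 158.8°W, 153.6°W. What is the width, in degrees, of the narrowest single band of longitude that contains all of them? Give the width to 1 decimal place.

Sort the longitudes: -176.8°, -160.1°, -158.8°, -153.6°, +155.4°, +166.8°, +173.6°, +176.1°.
Eastward gaps between consecutive values (wrapping around): 16.7°, 1.3°, 5.2°, 309.0°, 11.4°, 6.8°, 2.5°, 7.1°.
Largest gap = 309.0° ⇒ minimal covering band is its complement: 360° − 309.0° = 51.0°.
Band runs from +155.4° eastward to -153.6°, crossing the antimeridian.

51.0°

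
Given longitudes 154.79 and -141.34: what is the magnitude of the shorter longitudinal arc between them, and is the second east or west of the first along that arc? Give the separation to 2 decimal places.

Raw difference: -141.34 − 154.79 = -296.13°.
Normalise into (−180°, 180°]: -296.13° + 360° = 63.87°.
Positive ⇒ the second point lies to the east; separation 63.87°.

63.87° east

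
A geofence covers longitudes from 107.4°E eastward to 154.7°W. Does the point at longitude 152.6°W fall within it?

Band width going east from +107.4° to -154.7°: ((-154.7 − 107.4) mod 360) = 97.9°.
Offset of -152.6° east of the west edge: ((-152.6 − 107.4) mod 360) = 100.0°.
100.0° > 97.9° ⇒ outside.

No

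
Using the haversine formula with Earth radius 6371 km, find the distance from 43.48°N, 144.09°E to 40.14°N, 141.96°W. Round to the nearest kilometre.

Δλ = -141.96 − 144.09 = -286.05°; wrapped into (−180°, 180°]: 73.95°.
Δφ = 40.14 − 43.48 = -3.34°.
a = sin²(Δφ/2) + cos φ₁ · cos φ₂ · sin²(Δλ/2) = 0.201523.
c = 2·atan2(√a, √(1−a)) = 0.93110 rad → d = 6371·c ≈ 5932.02 km.

5932 km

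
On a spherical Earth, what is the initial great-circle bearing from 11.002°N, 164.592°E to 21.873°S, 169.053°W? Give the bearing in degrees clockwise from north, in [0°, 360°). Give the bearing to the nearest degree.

Δλ = -169.053 − 164.592 = -333.645°; wrapped into (−180°, 180°]: 26.355°.
θ = atan2( sin Δλ · cos φ₂ , cos φ₁ · sin φ₂ − sin φ₁ · cos φ₂ · cos Δλ )
  = atan2(0.41197, -0.52440) = 141.846° → normalised to [0°, 360°): 141.846°.

142°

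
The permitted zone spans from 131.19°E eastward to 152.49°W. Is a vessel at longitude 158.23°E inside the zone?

Yes

Band width going east from +131.19° to -152.49°: ((-152.49 − 131.19) mod 360) = 76.32°.
Offset of +158.23° east of the west edge: ((158.23 − 131.19) mod 360) = 27.04°.
27.04° ≤ 76.32° ⇒ inside.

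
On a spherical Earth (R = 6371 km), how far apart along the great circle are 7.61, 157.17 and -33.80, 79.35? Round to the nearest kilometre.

9369 km

Δλ = 79.35 − 157.17 = -77.82°.
Δφ = -33.80 − 7.61 = -41.41°.
a = sin²(Δφ/2) + cos φ₁ · cos φ₂ · sin²(Δλ/2) = 0.449945.
c = 2·atan2(√a, √(1−a)) = 1.47052 rad → d = 6371·c ≈ 9368.67 km.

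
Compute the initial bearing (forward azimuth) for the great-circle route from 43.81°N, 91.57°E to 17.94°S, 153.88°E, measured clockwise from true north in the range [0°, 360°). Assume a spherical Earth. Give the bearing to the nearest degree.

122°

Δλ = 153.88 − 91.57 = 62.31°.
θ = atan2( sin Δλ · cos φ₂ , cos φ₁ · sin φ₂ − sin φ₁ · cos φ₂ · cos Δλ )
  = atan2(0.84242, -0.52833) = 122.094° → normalised to [0°, 360°): 122.094°.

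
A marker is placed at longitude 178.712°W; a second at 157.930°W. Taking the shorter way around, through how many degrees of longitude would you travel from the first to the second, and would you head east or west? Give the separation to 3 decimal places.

Raw difference: -157.930 − -178.712 = 20.782°.
Normalise into (−180°, 180°]: 20.782° stays 20.782°.
Positive ⇒ the second point lies to the east; separation 20.782°.

20.782° east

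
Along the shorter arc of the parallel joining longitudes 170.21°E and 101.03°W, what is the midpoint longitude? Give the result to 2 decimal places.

145.41°W

Signed shortest Δλ from +170.21° to -101.03° is +88.76°.
Midpoint longitude = +170.21° + (+88.76°)/2 = +170.21° + 44.38° = +214.59°.
Normalise into (−180°, 180°]: -145.41°.
(The naïve average (+170.21 + -101.03)/2 = 34.59° is on the wrong side of the globe.)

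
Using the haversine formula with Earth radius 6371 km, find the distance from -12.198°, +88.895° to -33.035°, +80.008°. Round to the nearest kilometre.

2487 km

Δλ = 80.008 − 88.895 = -8.887°.
Δφ = -33.035 − -12.198 = -20.837°.
a = sin²(Δφ/2) + cos φ₁ · cos φ₂ · sin²(Δλ/2) = 0.037620.
c = 2·atan2(√a, √(1−a)) = 0.39039 rad → d = 6371·c ≈ 2487.20 km.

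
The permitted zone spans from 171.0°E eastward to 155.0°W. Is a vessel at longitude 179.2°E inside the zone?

Band width going east from +171.0° to -155.0°: ((-155.0 − 171.0) mod 360) = 34.0°.
Offset of +179.2° east of the west edge: ((179.2 − 171.0) mod 360) = 8.2°.
8.2° ≤ 34.0° ⇒ inside.

Yes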